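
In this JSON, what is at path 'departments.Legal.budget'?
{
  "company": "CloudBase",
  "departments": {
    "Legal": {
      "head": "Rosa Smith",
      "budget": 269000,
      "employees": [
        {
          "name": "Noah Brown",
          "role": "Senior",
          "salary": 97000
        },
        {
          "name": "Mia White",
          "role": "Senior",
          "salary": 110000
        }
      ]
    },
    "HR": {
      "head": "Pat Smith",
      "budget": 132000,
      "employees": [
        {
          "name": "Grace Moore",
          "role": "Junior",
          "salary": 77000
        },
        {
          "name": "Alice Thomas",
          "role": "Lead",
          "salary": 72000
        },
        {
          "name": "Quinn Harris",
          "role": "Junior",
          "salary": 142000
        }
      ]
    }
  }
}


Path: departments.Legal.budget

Navigate:
  -> departments
  -> Legal
  -> budget = 269000

269000


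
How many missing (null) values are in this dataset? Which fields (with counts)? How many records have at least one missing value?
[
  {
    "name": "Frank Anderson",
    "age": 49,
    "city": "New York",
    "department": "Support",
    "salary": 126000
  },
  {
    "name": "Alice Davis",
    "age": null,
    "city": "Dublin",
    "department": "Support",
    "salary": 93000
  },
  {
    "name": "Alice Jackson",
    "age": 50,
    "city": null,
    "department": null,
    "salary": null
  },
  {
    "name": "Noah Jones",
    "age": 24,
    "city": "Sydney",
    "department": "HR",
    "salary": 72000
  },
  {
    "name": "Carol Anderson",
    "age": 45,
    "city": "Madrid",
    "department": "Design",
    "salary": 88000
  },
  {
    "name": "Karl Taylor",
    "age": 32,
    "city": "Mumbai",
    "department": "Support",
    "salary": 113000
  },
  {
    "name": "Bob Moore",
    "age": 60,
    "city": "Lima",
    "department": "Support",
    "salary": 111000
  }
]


Checking for missing (null) values in 7 records:

  Frank Anderson: complete
  Alice Davis: age
  Alice Jackson: city, department, salary
  Noah Jones: complete
  Carol Anderson: complete
  Karl Taylor: complete
  Bob Moore: complete

Per field:
  name: 0 missing
  age: 1 missing
  city: 1 missing
  department: 1 missing
  salary: 1 missing

Total missing values: 4
Records with any missing: 2

4 missing values (age: 1, city: 1, department: 1, salary: 1); 2 incomplete records


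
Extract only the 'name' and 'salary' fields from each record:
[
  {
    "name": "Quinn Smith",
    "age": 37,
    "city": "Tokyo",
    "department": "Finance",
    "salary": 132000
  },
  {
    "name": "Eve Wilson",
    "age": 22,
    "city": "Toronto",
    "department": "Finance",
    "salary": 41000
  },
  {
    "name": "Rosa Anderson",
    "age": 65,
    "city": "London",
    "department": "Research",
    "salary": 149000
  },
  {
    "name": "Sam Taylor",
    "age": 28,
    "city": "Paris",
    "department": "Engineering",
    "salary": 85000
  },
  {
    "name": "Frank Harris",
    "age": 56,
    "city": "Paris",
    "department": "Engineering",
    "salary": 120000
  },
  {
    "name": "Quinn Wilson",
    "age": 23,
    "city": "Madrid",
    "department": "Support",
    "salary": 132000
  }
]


Original: 6 records with fields: name, age, city, department, salary
Keep: ['name', 'salary']
Drop: ['age', 'city', 'department']
Result: 6 records, 2 fields each

[
  {
    "name": "Quinn Smith",
    "salary": 132000
  },
  {
    "name": "Eve Wilson",
    "salary": 41000
  },
  {
    "name": "Rosa Anderson",
    "salary": 149000
  },
  {
    "name": "Sam Taylor",
    "salary": 85000
  },
  {
    "name": "Frank Harris",
    "salary": 120000
  },
  {
    "name": "Quinn Wilson",
    "salary": 132000
  }
]


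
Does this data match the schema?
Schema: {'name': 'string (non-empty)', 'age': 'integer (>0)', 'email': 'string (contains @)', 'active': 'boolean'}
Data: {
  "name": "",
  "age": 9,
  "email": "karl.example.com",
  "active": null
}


Validating each field against schema:
  name: FAIL ("" is an empty string)
  age: OK (positive integer)
  email: FAIL ("karl.example.com" does not contain @)
  active: FAIL (null is not a boolean)

Result: INVALID (3 errors: name, email, active)

INVALID (3 errors: name, email, active)


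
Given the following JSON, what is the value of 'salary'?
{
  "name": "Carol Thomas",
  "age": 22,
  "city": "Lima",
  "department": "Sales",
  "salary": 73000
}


Looking up field 'salary'
Value: 73000

73000


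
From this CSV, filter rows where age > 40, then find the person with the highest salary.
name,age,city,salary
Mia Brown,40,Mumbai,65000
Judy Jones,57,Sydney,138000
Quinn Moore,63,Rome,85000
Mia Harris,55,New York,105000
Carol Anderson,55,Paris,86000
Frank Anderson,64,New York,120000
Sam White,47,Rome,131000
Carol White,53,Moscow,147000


Filter: age > 40
Sort by: salary (descending)

Filtered records (7):
  Carol White, age 53, salary $147000
  Judy Jones, age 57, salary $138000
  Sam White, age 47, salary $131000
  Frank Anderson, age 64, salary $120000
  Mia Harris, age 55, salary $105000
  Carol Anderson, age 55, salary $86000
  Quinn Moore, age 63, salary $85000

Highest salary: Carol White ($147000)

Carol White


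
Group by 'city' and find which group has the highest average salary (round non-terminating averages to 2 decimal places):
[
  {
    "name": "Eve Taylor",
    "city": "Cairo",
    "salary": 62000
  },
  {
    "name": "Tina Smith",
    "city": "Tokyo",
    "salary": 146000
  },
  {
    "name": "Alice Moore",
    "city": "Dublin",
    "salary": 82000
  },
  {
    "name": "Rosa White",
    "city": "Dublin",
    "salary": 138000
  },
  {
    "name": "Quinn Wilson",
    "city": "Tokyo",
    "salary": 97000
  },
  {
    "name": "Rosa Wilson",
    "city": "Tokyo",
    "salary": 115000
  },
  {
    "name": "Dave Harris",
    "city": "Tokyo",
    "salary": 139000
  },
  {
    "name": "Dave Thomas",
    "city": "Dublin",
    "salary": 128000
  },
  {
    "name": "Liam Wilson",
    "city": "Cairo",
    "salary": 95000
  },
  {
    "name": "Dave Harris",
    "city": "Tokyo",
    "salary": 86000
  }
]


Group by: city

Groups:
  Cairo: 2 people, avg salary = 157000/2 = $78500
  Dublin: 3 people, avg salary = 348000/3 = $116000
  Tokyo: 5 people, avg salary = 583000/5 = $116600

Highest average salary: Tokyo ($116600)

Tokyo ($116600)


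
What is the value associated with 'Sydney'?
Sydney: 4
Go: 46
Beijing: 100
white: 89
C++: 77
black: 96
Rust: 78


Looking up key 'Sydney'
Value: 4

4


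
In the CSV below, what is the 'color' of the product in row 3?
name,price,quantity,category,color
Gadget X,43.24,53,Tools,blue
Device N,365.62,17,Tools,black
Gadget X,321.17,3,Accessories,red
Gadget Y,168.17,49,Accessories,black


Query: Row 3 ('Gadget X'), column 'color'
Value: red

red


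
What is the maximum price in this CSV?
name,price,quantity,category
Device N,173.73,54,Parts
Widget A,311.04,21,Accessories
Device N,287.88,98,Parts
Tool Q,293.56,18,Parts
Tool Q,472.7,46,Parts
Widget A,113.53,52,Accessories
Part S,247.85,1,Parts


Computing maximum price:
Values: [173.73, 311.04, 287.88, 293.56, 472.7, 113.53, 247.85]
Max = 472.7

472.7


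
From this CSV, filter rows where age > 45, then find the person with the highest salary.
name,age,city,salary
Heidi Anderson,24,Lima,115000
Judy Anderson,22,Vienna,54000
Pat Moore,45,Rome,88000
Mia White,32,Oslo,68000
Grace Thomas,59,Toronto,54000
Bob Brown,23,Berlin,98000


Filter: age > 45
Sort by: salary (descending)

Filtered records (1):
  Grace Thomas, age 59, salary $54000

Highest salary: Grace Thomas ($54000)

Grace Thomas


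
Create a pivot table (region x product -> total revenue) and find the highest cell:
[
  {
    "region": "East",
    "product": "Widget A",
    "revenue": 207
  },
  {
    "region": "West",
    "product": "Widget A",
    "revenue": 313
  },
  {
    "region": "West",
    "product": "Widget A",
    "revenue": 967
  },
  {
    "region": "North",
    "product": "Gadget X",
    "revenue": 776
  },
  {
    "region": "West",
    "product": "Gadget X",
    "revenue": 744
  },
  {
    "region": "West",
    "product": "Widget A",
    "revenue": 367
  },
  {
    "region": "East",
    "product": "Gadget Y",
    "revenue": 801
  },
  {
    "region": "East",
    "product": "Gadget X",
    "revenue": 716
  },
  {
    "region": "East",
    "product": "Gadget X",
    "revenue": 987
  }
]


Pivot: region (rows) x product (columns) -> total revenue

     Gadget X      Gadget Y      Widget A    
East          1703           801           207  
North          776             0             0  
West           744             0          1647  

Highest: East / Gadget X = $1703

East / Gadget X = $1703


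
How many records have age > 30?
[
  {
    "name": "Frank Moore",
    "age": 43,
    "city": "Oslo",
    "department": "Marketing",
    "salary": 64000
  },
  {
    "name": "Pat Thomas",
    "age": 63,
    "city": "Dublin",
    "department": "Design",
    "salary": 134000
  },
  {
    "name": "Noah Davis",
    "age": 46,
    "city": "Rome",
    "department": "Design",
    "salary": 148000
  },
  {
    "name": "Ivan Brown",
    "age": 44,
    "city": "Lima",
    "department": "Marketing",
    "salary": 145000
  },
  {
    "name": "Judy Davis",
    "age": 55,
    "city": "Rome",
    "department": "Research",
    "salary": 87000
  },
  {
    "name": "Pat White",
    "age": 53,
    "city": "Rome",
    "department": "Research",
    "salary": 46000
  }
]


Data: 6 records
Condition: age > 30

Checking each record:
  Frank Moore: 43 MATCH
  Pat Thomas: 63 MATCH
  Noah Davis: 46 MATCH
  Ivan Brown: 44 MATCH
  Judy Davis: 55 MATCH
  Pat White: 53 MATCH

Count: 6

6


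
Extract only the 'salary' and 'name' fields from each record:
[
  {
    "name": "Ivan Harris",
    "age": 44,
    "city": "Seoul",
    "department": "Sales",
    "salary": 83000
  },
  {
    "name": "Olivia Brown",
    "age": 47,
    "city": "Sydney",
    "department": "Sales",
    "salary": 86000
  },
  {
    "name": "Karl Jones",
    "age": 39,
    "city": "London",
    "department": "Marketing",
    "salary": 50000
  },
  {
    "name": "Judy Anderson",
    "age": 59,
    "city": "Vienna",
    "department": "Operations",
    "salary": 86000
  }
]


Original: 4 records with fields: name, age, city, department, salary
Keep: ['salary', 'name']
Drop: ['age', 'city', 'department']
Result: 4 records, 2 fields each

[
  {
    "salary": 83000,
    "name": "Ivan Harris"
  },
  {
    "salary": 86000,
    "name": "Olivia Brown"
  },
  {
    "salary": 50000,
    "name": "Karl Jones"
  },
  {
    "salary": 86000,
    "name": "Judy Anderson"
  }
]


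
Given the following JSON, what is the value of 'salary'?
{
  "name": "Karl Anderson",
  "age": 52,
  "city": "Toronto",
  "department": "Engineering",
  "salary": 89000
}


Looking up field 'salary'
Value: 89000

89000


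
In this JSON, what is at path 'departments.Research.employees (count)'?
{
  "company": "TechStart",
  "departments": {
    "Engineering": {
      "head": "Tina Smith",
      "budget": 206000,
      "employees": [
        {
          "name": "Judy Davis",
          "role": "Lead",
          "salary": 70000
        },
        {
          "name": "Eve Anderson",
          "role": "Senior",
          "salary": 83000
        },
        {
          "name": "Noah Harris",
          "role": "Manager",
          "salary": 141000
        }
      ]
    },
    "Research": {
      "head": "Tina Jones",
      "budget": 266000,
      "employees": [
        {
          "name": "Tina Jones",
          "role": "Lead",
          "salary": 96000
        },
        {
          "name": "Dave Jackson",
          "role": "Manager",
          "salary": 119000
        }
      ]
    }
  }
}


Path: departments.Research.employees (count)

Navigate:
  -> departments
  -> Research
  -> employees (array, length 2)

2


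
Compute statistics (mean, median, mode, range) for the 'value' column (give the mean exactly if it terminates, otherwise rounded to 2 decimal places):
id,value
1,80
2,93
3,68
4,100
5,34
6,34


Data: [80, 93, 68, 100, 34, 34]
Count: 6
Sum: 409
Mean: 409/6 ≈ 68.17 (rounded to 2 decimal places)
Sorted: [34, 34, 68, 80, 93, 100]
Median: 74.0
Mode: 34 (2 times)
Range: 100 - 34 = 66
Min: 34, Max: 100

mean≈68.17, median=74.0, mode=34, range=66


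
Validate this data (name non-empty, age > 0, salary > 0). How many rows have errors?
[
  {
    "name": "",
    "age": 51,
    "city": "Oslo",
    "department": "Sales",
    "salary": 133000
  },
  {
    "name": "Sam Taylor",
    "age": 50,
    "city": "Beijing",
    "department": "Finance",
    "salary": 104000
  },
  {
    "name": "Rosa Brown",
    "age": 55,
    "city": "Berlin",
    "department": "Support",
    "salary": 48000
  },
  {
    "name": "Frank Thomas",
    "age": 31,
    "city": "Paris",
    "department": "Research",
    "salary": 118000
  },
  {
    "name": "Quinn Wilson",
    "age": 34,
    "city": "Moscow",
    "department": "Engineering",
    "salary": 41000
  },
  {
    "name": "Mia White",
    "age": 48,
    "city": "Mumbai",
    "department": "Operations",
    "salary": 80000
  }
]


Validating 6 records:
Rules: name non-empty, age > 0, salary > 0

  Row 1 (???): empty name
  Row 2 (Sam Taylor): OK
  Row 3 (Rosa Brown): OK
  Row 4 (Frank Thomas): OK
  Row 5 (Quinn Wilson): OK
  Row 6 (Mia White): OK

Total errors: 1

1 errors


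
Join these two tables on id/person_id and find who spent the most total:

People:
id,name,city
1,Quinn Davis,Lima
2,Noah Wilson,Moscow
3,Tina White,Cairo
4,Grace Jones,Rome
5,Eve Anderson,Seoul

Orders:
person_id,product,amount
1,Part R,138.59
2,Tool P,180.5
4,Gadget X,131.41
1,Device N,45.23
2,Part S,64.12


Join on: people.id = orders.person_id

Joined rows:
  Quinn Davis (Lima) bought Part R for $138.59
  Noah Wilson (Moscow) bought Tool P for $180.5
  Grace Jones (Rome) bought Gadget X for $131.41
  Quinn Davis (Lima) bought Device N for $45.23
  Noah Wilson (Moscow) bought Part S for $64.12

Total per person:
  Noah Wilson: $244.62
  Quinn Davis: $183.82
  Grace Jones: $131.41

Top spender: Noah Wilson ($244.62)

Noah Wilson ($244.62)


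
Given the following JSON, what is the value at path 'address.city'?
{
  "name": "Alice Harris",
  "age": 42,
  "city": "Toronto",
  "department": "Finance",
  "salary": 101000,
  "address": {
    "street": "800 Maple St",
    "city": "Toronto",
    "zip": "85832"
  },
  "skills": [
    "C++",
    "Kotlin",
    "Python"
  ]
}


Query: address.city
Path: address -> city
Value: Toronto

Toronto


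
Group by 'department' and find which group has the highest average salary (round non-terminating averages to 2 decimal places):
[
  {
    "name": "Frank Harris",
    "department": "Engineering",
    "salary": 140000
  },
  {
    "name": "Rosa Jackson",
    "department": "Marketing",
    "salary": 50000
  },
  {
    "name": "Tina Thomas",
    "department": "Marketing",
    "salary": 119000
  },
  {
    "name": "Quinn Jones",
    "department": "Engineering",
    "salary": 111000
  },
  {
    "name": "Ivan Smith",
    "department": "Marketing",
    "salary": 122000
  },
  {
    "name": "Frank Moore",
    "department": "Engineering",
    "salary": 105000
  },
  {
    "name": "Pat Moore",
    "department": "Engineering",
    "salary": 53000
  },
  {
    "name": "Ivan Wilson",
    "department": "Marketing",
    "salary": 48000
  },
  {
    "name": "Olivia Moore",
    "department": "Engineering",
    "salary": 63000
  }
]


Group by: department

Groups:
  Engineering: 5 people, avg salary = 472000/5 = $94400
  Marketing: 4 people, avg salary = 339000/4 = $84750

Highest average salary: Engineering ($94400)

Engineering ($94400)


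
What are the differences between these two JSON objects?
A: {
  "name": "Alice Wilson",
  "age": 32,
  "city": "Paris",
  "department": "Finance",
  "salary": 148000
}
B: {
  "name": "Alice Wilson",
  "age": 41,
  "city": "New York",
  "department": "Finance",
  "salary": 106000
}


Comparing each field (in key order):
  name: same
  age: DIFFERENT
  city: DIFFERENT
  department: same
  salary: DIFFERENT
Differences:
  age: 32 -> 41
  city: Paris -> New York
  salary: 148000 -> 106000

3 field(s) changed

3 changes: age, city, salary


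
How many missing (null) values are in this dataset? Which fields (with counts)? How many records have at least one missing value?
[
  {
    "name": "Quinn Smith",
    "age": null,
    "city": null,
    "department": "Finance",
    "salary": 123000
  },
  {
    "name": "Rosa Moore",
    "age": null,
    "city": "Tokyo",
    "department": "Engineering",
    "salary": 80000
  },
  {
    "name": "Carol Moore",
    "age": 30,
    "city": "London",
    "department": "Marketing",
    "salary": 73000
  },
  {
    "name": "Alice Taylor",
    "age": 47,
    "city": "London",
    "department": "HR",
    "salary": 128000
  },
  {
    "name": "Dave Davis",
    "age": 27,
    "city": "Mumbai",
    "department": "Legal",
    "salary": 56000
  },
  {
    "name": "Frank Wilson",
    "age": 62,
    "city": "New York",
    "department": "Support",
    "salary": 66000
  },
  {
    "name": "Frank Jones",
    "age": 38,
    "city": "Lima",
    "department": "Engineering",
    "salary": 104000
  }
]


Checking for missing (null) values in 7 records:

  Quinn Smith: age, city
  Rosa Moore: age
  Carol Moore: complete
  Alice Taylor: complete
  Dave Davis: complete
  Frank Wilson: complete
  Frank Jones: complete

Per field:
  name: 0 missing
  age: 2 missing
  city: 1 missing
  department: 0 missing
  salary: 0 missing

Total missing values: 3
Records with any missing: 2

3 missing values (age: 2, city: 1); 2 incomplete records


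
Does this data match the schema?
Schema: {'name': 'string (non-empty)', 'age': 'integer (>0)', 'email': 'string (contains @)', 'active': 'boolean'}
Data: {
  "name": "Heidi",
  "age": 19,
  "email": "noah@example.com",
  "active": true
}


Validating each field against schema:
  name: OK (non-empty string)
  age: OK (positive integer)
  email: OK (string with @)
  active: OK (boolean)

Result: VALID

VALID


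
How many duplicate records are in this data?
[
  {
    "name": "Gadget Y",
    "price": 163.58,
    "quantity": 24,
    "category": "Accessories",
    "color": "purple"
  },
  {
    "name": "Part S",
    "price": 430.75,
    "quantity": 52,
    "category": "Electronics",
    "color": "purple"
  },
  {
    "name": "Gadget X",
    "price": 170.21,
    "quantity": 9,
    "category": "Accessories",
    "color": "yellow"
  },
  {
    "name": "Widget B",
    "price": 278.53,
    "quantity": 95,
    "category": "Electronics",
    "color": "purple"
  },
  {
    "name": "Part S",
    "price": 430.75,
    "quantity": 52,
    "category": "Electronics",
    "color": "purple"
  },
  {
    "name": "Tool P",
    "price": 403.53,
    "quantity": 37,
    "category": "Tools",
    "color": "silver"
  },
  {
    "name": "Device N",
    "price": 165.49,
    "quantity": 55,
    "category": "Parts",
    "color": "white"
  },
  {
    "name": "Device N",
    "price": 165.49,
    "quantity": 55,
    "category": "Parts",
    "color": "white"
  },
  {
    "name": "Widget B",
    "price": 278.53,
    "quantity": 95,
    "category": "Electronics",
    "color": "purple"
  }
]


Checking 9 records for duplicates:

  Row 1: Gadget Y ($163.58, qty 24)
  Row 2: Part S ($430.75, qty 52)
  Row 3: Gadget X ($170.21, qty 9)
  Row 4: Widget B ($278.53, qty 95)
  Row 5: Part S ($430.75, qty 52) <-- DUPLICATE
  Row 6: Tool P ($403.53, qty 37)
  Row 7: Device N ($165.49, qty 55)
  Row 8: Device N ($165.49, qty 55) <-- DUPLICATE
  Row 9: Widget B ($278.53, qty 95) <-- DUPLICATE

Duplicates found: 3
Unique records: 6

3 duplicates, 6 unique


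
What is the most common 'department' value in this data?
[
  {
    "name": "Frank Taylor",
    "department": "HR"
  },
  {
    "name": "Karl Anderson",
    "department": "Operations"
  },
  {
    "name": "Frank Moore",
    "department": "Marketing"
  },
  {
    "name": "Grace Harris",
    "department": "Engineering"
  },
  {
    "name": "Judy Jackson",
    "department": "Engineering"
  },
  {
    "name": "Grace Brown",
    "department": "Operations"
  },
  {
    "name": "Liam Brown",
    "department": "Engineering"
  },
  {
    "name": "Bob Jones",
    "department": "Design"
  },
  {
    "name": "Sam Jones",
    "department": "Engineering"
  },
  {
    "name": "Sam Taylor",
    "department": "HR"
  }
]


Counting 'department' values across 10 records:

  Engineering: 4 ####
  HR: 2 ##
  Operations: 2 ##
  Marketing: 1 #
  Design: 1 #

Most common: Engineering (4 times)

Engineering (4 times)


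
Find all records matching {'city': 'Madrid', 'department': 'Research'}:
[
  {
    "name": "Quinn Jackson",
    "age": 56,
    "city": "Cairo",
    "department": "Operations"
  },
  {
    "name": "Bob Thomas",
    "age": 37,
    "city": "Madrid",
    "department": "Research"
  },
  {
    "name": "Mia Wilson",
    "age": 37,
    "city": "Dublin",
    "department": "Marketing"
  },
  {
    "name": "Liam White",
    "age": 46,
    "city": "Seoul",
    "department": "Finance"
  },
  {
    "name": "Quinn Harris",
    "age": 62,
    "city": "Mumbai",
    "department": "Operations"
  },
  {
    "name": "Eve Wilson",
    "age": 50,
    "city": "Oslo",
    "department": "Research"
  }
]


Search criteria: {'city': 'Madrid', 'department': 'Research'}

Checking 6 records:
  Quinn Jackson: {city: Cairo, department: Operations}
  Bob Thomas: {city: Madrid, department: Research} <-- MATCH
  Mia Wilson: {city: Dublin, department: Marketing}
  Liam White: {city: Seoul, department: Finance}
  Quinn Harris: {city: Mumbai, department: Operations}
  Eve Wilson: {city: Oslo, department: Research}

Matches: ["Bob Thomas"]

["Bob Thomas"]


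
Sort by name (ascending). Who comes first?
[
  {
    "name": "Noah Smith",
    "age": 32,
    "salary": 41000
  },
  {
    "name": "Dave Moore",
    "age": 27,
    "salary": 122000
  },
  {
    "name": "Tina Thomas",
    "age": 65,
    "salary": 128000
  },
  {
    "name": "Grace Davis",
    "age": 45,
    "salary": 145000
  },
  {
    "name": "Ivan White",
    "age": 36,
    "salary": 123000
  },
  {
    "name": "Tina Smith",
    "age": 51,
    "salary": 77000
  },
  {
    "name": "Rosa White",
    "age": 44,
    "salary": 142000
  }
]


Sort by: name (ascending)

Sorted order:
  1. Dave Moore (name = Dave Moore)
  2. Grace Davis (name = Grace Davis)
  3. Ivan White (name = Ivan White)
  4. Noah Smith (name = Noah Smith)
  5. Rosa White (name = Rosa White)
  6. Tina Smith (name = Tina Smith)
  7. Tina Thomas (name = Tina Thomas)

First: Dave Moore

Dave Moore


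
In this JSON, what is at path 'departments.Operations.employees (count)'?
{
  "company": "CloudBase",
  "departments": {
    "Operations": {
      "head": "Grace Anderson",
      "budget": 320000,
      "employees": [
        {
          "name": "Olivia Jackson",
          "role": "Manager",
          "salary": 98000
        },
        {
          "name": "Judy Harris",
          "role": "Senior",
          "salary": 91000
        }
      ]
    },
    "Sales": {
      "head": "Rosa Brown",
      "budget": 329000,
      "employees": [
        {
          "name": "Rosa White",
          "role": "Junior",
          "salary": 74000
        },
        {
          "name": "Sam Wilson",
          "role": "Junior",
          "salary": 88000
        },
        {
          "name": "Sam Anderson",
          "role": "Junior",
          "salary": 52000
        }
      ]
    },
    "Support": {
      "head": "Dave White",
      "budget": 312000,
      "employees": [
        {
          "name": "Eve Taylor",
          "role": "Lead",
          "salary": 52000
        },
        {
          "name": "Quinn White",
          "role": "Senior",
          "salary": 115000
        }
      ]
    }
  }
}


Path: departments.Operations.employees (count)

Navigate:
  -> departments
  -> Operations
  -> employees (array, length 2)

2


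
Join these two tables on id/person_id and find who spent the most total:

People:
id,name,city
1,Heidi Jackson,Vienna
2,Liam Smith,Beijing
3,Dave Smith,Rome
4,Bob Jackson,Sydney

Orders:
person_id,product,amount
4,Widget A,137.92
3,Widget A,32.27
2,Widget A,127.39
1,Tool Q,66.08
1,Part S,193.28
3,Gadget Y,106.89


Join on: people.id = orders.person_id

Joined rows:
  Bob Jackson (Sydney) bought Widget A for $137.92
  Dave Smith (Rome) bought Widget A for $32.27
  Liam Smith (Beijing) bought Widget A for $127.39
  Heidi Jackson (Vienna) bought Tool Q for $66.08
  Heidi Jackson (Vienna) bought Part S for $193.28
  Dave Smith (Rome) bought Gadget Y for $106.89

Total per person:
  Heidi Jackson: $259.36
  Dave Smith: $139.16
  Bob Jackson: $137.92
  Liam Smith: $127.39

Top spender: Heidi Jackson ($259.36)

Heidi Jackson ($259.36)


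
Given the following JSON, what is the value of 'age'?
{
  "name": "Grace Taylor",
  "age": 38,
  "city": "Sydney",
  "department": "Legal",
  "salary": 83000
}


Looking up field 'age'
Value: 38

38


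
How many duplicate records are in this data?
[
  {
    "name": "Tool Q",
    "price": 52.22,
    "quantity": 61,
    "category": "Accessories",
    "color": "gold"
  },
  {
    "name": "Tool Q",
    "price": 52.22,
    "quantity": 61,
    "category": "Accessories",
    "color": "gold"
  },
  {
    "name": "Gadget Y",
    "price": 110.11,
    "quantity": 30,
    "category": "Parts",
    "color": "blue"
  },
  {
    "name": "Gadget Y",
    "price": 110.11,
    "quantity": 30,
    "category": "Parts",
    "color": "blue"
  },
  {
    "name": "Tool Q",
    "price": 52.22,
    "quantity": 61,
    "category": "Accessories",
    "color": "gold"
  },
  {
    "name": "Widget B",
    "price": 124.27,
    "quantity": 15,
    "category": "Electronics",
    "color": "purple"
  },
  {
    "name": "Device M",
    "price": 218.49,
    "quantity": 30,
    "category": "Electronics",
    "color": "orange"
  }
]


Checking 7 records for duplicates:

  Row 1: Tool Q ($52.22, qty 61)
  Row 2: Tool Q ($52.22, qty 61) <-- DUPLICATE
  Row 3: Gadget Y ($110.11, qty 30)
  Row 4: Gadget Y ($110.11, qty 30) <-- DUPLICATE
  Row 5: Tool Q ($52.22, qty 61) <-- DUPLICATE
  Row 6: Widget B ($124.27, qty 15)
  Row 7: Device M ($218.49, qty 30)

Duplicates found: 3
Unique records: 4

3 duplicates, 4 unique


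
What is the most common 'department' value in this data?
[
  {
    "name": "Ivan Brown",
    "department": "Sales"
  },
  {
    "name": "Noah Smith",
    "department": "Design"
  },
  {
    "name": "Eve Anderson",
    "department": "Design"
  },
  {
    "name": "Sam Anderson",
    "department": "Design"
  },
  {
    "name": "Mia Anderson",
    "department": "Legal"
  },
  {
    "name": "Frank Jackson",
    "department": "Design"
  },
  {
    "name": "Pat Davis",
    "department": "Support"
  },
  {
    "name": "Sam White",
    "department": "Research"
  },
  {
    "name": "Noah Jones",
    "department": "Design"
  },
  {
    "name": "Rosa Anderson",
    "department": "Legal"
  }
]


Counting 'department' values across 10 records:

  Design: 5 #####
  Legal: 2 ##
  Sales: 1 #
  Support: 1 #
  Research: 1 #

Most common: Design (5 times)

Design (5 times)


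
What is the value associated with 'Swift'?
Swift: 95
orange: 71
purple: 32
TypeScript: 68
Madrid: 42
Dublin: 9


Looking up key 'Swift'
Value: 95

95


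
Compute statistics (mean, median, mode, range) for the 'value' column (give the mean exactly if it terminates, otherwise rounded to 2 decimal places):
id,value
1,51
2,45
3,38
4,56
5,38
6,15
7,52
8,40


Data: [51, 45, 38, 56, 38, 15, 52, 40]
Count: 8
Sum: 335
Mean: 335/8 = 41.875
Sorted: [15, 38, 38, 40, 45, 51, 52, 56]
Median: 42.5
Mode: 38 (2 times)
Range: 56 - 15 = 41
Min: 15, Max: 56

mean=41.875, median=42.5, mode=38, range=41


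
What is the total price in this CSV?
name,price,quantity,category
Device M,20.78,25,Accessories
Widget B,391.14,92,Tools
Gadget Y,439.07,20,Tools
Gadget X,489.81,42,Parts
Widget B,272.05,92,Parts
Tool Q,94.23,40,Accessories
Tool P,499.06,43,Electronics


Computing total price:
Values: [20.78, 391.14, 439.07, 489.81, 272.05, 94.23, 499.06]
Sum = 2206.14

2206.14


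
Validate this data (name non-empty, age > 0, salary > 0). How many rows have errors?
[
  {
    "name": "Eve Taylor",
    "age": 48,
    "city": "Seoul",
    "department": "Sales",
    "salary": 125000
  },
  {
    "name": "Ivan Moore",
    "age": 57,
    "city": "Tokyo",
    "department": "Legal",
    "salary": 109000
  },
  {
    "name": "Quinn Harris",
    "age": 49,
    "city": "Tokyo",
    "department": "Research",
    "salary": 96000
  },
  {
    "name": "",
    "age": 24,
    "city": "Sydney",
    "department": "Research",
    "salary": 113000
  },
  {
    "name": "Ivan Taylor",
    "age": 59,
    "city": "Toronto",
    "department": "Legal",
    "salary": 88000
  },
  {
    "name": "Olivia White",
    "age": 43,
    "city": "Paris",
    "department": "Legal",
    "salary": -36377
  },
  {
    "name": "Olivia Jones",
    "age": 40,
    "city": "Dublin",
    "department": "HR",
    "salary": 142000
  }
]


Validating 7 records:
Rules: name non-empty, age > 0, salary > 0

  Row 1 (Eve Taylor): OK
  Row 2 (Ivan Moore): OK
  Row 3 (Quinn Harris): OK
  Row 4 (???): empty name
  Row 5 (Ivan Taylor): OK
  Row 6 (Olivia White): negative salary: -36377
  Row 7 (Olivia Jones): OK

Total errors: 2

2 errors


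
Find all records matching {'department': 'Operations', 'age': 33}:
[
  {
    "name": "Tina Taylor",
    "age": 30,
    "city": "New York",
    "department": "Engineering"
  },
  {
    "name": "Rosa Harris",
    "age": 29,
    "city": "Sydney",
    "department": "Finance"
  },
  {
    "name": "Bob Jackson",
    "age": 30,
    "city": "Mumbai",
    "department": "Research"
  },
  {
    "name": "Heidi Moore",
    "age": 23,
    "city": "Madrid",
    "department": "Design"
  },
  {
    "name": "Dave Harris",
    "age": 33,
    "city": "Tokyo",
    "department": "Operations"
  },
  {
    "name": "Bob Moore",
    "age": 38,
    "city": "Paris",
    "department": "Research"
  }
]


Search criteria: {'department': 'Operations', 'age': 33}

Checking 6 records:
  Tina Taylor: {department: Engineering, age: 30}
  Rosa Harris: {department: Finance, age: 29}
  Bob Jackson: {department: Research, age: 30}
  Heidi Moore: {department: Design, age: 23}
  Dave Harris: {department: Operations, age: 33} <-- MATCH
  Bob Moore: {department: Research, age: 38}

Matches: ["Dave Harris"]

["Dave Harris"]


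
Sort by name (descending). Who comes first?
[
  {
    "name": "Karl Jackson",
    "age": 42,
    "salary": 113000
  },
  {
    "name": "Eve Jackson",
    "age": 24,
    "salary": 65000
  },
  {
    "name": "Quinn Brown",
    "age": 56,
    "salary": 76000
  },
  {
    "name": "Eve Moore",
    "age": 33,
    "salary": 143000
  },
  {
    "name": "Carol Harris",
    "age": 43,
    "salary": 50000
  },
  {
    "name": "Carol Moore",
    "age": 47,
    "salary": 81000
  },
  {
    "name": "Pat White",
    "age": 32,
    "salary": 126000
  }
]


Sort by: name (descending)

Sorted order:
  1. Quinn Brown (name = Quinn Brown)
  2. Pat White (name = Pat White)
  3. Karl Jackson (name = Karl Jackson)
  4. Eve Moore (name = Eve Moore)
  5. Eve Jackson (name = Eve Jackson)
  6. Carol Moore (name = Carol Moore)
  7. Carol Harris (name = Carol Harris)

First: Quinn Brown

Quinn Brown


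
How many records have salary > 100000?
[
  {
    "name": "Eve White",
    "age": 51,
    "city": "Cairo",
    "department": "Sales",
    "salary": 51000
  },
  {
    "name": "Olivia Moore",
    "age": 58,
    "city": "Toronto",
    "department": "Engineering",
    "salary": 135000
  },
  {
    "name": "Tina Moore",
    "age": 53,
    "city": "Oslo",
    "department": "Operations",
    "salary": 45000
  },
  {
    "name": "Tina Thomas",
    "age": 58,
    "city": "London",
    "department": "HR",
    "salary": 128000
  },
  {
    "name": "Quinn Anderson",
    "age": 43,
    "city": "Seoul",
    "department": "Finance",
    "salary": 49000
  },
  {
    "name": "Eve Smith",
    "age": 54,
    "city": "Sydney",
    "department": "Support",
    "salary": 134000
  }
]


Data: 6 records
Condition: salary > 100000

Checking each record:
  Eve White: 51000
  Olivia Moore: 135000 MATCH
  Tina Moore: 45000
  Tina Thomas: 128000 MATCH
  Quinn Anderson: 49000
  Eve Smith: 134000 MATCH

Count: 3

3


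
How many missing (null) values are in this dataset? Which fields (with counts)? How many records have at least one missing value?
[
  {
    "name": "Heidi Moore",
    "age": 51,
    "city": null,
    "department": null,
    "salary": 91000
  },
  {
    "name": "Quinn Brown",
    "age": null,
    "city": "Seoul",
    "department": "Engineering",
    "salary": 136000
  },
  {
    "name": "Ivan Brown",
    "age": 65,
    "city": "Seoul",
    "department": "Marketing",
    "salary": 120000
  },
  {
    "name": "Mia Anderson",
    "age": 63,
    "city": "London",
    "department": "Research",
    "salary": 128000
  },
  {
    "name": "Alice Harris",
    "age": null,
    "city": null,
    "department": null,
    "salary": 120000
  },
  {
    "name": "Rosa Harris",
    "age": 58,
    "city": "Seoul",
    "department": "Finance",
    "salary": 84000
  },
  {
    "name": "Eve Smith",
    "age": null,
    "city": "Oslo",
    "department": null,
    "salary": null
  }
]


Checking for missing (null) values in 7 records:

  Heidi Moore: city, department
  Quinn Brown: age
  Ivan Brown: complete
  Mia Anderson: complete
  Alice Harris: age, city, department
  Rosa Harris: complete
  Eve Smith: age, department, salary

Per field:
  name: 0 missing
  age: 3 missing
  city: 2 missing
  department: 3 missing
  salary: 1 missing

Total missing values: 9
Records with any missing: 4

9 missing values (age: 3, city: 2, department: 3, salary: 1); 4 incomplete records


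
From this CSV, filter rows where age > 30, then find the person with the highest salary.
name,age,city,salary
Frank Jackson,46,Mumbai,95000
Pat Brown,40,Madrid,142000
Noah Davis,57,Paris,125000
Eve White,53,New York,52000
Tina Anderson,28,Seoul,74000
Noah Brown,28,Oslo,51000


Filter: age > 30
Sort by: salary (descending)

Filtered records (4):
  Pat Brown, age 40, salary $142000
  Noah Davis, age 57, salary $125000
  Frank Jackson, age 46, salary $95000
  Eve White, age 53, salary $52000

Highest salary: Pat Brown ($142000)

Pat Brown


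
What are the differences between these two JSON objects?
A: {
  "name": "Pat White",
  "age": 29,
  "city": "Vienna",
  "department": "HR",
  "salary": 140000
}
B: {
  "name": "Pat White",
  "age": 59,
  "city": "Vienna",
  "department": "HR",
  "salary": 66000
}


Comparing each field (in key order):
  name: same
  age: DIFFERENT
  city: same
  department: same
  salary: DIFFERENT
Differences:
  age: 29 -> 59
  salary: 140000 -> 66000

2 field(s) changed

2 changes: age, salary


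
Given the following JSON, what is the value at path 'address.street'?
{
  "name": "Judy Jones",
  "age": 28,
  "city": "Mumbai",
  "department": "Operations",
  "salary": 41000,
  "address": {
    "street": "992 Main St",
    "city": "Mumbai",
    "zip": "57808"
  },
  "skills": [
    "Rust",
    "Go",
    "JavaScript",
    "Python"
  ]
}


Query: address.street
Path: address -> street
Value: 992 Main St

992 Main St


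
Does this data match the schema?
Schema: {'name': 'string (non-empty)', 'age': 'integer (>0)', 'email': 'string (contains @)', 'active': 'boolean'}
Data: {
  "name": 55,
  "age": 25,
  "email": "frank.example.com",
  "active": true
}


Validating each field against schema:
  name: FAIL (55 is not a string)
  age: OK (positive integer)
  email: FAIL ("frank.example.com" does not contain @)
  active: OK (boolean)

Result: INVALID (2 errors: name, email)

INVALID (2 errors: name, email)


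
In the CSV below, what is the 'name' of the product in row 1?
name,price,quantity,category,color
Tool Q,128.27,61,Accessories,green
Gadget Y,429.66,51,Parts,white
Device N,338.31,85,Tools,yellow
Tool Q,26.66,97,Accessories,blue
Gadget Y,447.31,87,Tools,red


Query: Row 1 ('Tool Q'), column 'name'
Value: Tool Q

Tool Q


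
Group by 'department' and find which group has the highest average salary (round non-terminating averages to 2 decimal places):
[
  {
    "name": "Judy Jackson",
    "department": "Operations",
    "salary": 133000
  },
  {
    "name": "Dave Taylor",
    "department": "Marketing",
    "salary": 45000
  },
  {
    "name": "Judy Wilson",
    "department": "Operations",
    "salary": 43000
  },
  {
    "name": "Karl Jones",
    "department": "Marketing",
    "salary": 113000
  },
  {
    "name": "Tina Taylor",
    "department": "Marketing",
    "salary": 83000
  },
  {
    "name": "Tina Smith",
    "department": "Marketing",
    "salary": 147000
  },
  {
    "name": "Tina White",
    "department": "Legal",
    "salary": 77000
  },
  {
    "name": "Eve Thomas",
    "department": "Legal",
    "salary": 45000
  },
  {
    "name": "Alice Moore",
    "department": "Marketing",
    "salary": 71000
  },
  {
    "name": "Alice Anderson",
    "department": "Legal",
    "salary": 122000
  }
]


Group by: department

Groups:
  Legal: 3 people, avg salary = 244000/3 ≈ $81333.33
  Marketing: 5 people, avg salary = 459000/5 = $91800
  Operations: 2 people, avg salary = 176000/2 = $88000

Highest average salary: Marketing ($91800)

Marketing ($91800)


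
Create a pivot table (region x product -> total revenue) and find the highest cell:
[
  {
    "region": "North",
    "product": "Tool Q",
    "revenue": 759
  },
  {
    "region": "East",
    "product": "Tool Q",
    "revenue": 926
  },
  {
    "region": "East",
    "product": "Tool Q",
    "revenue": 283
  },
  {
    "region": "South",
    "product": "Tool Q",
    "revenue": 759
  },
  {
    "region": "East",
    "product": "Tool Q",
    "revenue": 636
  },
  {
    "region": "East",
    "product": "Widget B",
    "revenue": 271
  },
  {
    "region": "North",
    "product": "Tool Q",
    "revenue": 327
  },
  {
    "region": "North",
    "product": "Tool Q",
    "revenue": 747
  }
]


Pivot: region (rows) x product (columns) -> total revenue

     Tool Q        Widget B    
East          1845           271  
North         1833             0  
South          759             0  

Highest: East / Tool Q = $1845

East / Tool Q = $1845


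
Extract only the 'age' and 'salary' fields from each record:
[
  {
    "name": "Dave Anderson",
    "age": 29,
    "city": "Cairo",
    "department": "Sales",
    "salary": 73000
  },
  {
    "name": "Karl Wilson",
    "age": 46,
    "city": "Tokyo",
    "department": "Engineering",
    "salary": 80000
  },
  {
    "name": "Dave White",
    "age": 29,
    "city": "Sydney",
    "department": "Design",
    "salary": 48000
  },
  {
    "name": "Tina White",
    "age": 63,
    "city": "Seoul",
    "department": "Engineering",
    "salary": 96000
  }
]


Original: 4 records with fields: name, age, city, department, salary
Keep: ['age', 'salary']
Drop: ['name', 'city', 'department']
Result: 4 records, 2 fields each

[
  {
    "age": 29,
    "salary": 73000
  },
  {
    "age": 46,
    "salary": 80000
  },
  {
    "age": 29,
    "salary": 48000
  },
  {
    "age": 63,
    "salary": 96000
  }
]


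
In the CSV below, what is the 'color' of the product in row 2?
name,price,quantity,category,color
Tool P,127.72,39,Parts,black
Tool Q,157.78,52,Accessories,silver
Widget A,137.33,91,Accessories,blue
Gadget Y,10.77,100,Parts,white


Query: Row 2 ('Tool Q'), column 'color'
Value: silver

silver


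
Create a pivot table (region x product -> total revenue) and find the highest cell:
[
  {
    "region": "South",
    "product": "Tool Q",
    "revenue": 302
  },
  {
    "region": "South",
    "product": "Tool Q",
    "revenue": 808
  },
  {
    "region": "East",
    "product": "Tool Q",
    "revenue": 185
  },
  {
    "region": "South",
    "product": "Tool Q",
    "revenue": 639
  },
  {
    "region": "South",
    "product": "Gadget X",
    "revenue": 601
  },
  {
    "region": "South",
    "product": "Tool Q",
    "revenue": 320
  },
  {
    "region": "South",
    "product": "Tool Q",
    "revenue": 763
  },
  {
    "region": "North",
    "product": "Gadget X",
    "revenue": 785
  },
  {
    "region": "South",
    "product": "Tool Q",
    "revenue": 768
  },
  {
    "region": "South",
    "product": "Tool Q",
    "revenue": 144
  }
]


Pivot: region (rows) x product (columns) -> total revenue

     Gadget X      Tool Q      
East             0           185  
North          785             0  
South          601          3744  

Highest: South / Tool Q = $3744

South / Tool Q = $3744
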